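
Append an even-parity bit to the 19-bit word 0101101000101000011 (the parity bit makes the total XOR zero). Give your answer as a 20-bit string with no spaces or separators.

01011010001010000110

XOR of the 19 data bits: 0⊕1⊕0⊕1⊕1⊕0⊕1⊕0⊕0⊕0⊕1⊕0⊕1⊕0⊕0⊕0⊕0⊕1⊕1 = 0
Parity bit = 0 (so all 20 bits XOR to 0).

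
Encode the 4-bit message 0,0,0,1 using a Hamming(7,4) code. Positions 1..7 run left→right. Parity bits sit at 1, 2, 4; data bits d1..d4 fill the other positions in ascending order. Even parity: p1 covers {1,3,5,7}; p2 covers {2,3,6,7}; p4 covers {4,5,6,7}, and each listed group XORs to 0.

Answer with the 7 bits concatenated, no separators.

1101001

Place data at non-parity positions: p1 p2 0 p4 0 0 1
p1 (pos 1,3,5,7): XOR of data positions = 0⊕0⊕1 = 1
p2 (pos 2,3,6,7): XOR of data positions = 0⊕0⊕1 = 1
p4 (pos 4,5,6,7): XOR of data positions = 0⊕0⊕1 = 1
Codeword: 1101001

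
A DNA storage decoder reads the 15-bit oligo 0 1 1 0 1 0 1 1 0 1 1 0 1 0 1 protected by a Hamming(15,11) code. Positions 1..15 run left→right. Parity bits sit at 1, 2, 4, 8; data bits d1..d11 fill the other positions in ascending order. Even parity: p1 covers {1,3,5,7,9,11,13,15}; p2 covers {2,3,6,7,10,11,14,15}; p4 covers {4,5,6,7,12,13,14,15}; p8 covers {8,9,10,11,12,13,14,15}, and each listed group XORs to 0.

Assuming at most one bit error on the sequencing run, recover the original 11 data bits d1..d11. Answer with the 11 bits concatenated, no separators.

s1 (pos 1,3,5,7,9,11,13,15): 0⊕1⊕1⊕1⊕0⊕1⊕1⊕1 = 0
s2 (pos 2,3,6,7,10,11,14,15): 1⊕1⊕0⊕1⊕1⊕1⊕0⊕1 = 0
s4 (pos 4,5,6,7,12,13,14,15): 0⊕1⊕0⊕1⊕0⊕1⊕0⊕1 = 0
s8 (pos 8,9,10,11,12,13,14,15): 1⊕0⊕1⊕1⊕0⊕1⊕0⊕1 = 1
Syndrome s8…s1 = 1000 → error at position 8.
Flip position 8: 011010110110101 → 011010100110101
Read data bits from positions 3,5,6,7,9,10,11,12,13,14,15: 11010110101

11010110101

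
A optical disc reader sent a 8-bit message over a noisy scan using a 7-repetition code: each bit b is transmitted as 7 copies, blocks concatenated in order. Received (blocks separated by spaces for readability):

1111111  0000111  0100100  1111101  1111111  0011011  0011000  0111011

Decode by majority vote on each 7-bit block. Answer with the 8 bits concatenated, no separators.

Block 1 (1111111): 7 ones → 1
Block 2 (0000111): 3 ones → 0
Block 3 (0100100): 2 ones → 0
Block 4 (1111101): 6 ones → 1
Block 5 (1111111): 7 ones → 1
Block 6 (0011011): 4 ones → 1
Block 7 (0011000): 2 ones → 0
Block 8 (0111011): 5 ones → 1

10011101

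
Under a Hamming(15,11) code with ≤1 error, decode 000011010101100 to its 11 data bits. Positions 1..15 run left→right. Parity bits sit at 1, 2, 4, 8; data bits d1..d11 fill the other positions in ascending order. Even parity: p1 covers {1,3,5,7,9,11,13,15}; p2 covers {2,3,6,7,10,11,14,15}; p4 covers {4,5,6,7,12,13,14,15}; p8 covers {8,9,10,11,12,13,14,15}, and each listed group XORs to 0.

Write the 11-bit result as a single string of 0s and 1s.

01100101100

s1 (pos 1,3,5,7,9,11,13,15): 0⊕0⊕1⊕0⊕0⊕0⊕1⊕0 = 0
s2 (pos 2,3,6,7,10,11,14,15): 0⊕0⊕1⊕0⊕1⊕0⊕0⊕0 = 0
s4 (pos 4,5,6,7,12,13,14,15): 0⊕1⊕1⊕0⊕1⊕1⊕0⊕0 = 0
s8 (pos 8,9,10,11,12,13,14,15): 1⊕0⊕1⊕0⊕1⊕1⊕0⊕0 = 0
Syndrome s8…s1 = 0000 → no error.
Read data bits from positions 3,5,6,7,9,10,11,12,13,14,15: 01100101100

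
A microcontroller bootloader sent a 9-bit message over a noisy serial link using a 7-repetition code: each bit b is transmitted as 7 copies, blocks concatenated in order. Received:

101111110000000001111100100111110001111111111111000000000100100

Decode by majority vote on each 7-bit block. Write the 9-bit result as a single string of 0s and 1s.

Block 1 (1011111): 6 ones → 1
Block 2 (1000000): 1 one → 0
Block 3 (0001111): 4 ones → 1
Block 4 (1001001): 3 ones → 0
Block 5 (1111000): 4 ones → 1
Block 6 (1111111): 7 ones → 1
Block 7 (1111110): 6 ones → 1
Block 8 (0000000): 0 ones → 0
Block 9 (0100100): 2 ones → 0

101011100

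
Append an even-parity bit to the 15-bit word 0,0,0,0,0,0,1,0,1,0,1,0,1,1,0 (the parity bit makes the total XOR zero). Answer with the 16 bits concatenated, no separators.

XOR of the 15 data bits: 0⊕0⊕0⊕0⊕0⊕0⊕1⊕0⊕1⊕0⊕1⊕0⊕1⊕1⊕0 = 1
Parity bit = 1 (so all 16 bits XOR to 0).

0000001010101101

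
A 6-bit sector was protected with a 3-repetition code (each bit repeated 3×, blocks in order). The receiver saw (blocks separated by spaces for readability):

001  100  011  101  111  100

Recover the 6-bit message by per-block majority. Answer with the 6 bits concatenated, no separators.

001110

Block 1 (001): 1 one → 0
Block 2 (100): 1 one → 0
Block 3 (011): 2 ones → 1
Block 4 (101): 2 ones → 1
Block 5 (111): 3 ones → 1
Block 6 (100): 1 one → 0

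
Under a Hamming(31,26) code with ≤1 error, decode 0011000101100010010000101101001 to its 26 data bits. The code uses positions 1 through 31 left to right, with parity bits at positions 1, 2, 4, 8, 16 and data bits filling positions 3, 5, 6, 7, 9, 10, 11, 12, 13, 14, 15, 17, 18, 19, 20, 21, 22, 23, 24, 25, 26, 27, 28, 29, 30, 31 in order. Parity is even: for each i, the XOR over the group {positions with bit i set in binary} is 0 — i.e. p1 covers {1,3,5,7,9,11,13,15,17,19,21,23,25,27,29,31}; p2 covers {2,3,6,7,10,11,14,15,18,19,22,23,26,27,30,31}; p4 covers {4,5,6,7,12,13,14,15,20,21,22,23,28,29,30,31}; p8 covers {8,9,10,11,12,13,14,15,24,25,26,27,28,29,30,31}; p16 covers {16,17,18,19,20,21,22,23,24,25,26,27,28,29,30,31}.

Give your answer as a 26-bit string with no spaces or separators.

10000110001010000101101001

s1 (pos 1,3,5,7,9,11,13,15,17,19,21,23,25,27,29,31): 0⊕1⊕0⊕0⊕0⊕1⊕0⊕1⊕0⊕0⊕0⊕1⊕1⊕0⊕0⊕1 = 0
s2 (pos 2,3,6,7,10,11,14,15,18,19,22,23,26,27,30,31): 0⊕1⊕0⊕0⊕1⊕1⊕0⊕1⊕1⊕0⊕0⊕1⊕1⊕0⊕0⊕1 = 0
s4 (pos 4,5,6,7,12,13,14,15,20,21,22,23,28,29,30,31): 1⊕0⊕0⊕0⊕0⊕0⊕0⊕1⊕0⊕0⊕0⊕1⊕1⊕0⊕0⊕1 = 1
s8 (pos 8,9,10,11,12,13,14,15,24,25,26,27,28,29,30,31): 1⊕0⊕1⊕1⊕0⊕0⊕0⊕1⊕0⊕1⊕1⊕0⊕1⊕0⊕0⊕1 = 0
s16 (pos 16,17,18,19,20,21,22,23,24,25,26,27,28,29,30,31): 0⊕0⊕1⊕0⊕0⊕0⊕0⊕1⊕0⊕1⊕1⊕0⊕1⊕0⊕0⊕1 = 0
Syndrome s16…s1 = 00100 → error at position 4.
Flip position 4: 0011000101100010010000101101001 → 0010000101100010010000101101001
Read data bits from positions 3,5,6,7,9,10,11,12,13,14,15,17,18,19,20,21,22,23,24,25,26,27,28,29,30,31: 10000110001010000101101001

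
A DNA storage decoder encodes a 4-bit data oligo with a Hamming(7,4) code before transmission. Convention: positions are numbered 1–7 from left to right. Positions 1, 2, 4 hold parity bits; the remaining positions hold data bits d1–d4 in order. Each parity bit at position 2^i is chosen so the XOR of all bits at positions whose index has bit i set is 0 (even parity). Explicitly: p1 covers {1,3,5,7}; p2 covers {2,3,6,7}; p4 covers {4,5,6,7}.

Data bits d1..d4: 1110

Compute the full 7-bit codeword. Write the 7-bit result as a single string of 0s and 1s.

Place data at non-parity positions: p1 p2 1 p4 1 1 0
p1 (pos 1,3,5,7): XOR of data positions = 1⊕1⊕0 = 0
p2 (pos 2,3,6,7): XOR of data positions = 1⊕1⊕0 = 0
p4 (pos 4,5,6,7): XOR of data positions = 1⊕1⊕0 = 0
Codeword: 0010110

0010110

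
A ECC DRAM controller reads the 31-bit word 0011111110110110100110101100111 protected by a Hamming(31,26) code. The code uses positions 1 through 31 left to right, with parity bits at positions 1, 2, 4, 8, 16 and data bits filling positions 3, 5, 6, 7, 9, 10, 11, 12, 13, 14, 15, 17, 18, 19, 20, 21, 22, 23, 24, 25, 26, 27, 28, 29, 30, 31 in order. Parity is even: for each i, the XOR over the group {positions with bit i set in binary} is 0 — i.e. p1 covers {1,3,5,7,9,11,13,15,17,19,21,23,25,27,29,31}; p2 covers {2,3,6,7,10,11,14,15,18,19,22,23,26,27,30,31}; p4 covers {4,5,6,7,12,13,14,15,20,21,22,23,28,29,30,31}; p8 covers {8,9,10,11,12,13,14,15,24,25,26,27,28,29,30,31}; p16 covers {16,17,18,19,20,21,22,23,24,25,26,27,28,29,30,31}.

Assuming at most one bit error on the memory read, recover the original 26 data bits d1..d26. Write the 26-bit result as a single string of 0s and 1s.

11111011011100110101101111

s1 (pos 1,3,5,7,9,11,13,15,17,19,21,23,25,27,29,31): 0⊕1⊕1⊕1⊕1⊕1⊕0⊕1⊕1⊕0⊕1⊕1⊕1⊕0⊕1⊕1 = 0
s2 (pos 2,3,6,7,10,11,14,15,18,19,22,23,26,27,30,31): 0⊕1⊕1⊕1⊕0⊕1⊕1⊕1⊕0⊕0⊕0⊕1⊕1⊕0⊕1⊕1 = 0
s4 (pos 4,5,6,7,12,13,14,15,20,21,22,23,28,29,30,31): 1⊕1⊕1⊕1⊕1⊕0⊕1⊕1⊕1⊕1⊕0⊕1⊕0⊕1⊕1⊕1 = 1
s8 (pos 8,9,10,11,12,13,14,15,24,25,26,27,28,29,30,31): 1⊕1⊕0⊕1⊕1⊕0⊕1⊕1⊕0⊕1⊕1⊕0⊕0⊕1⊕1⊕1 = 1
s16 (pos 16,17,18,19,20,21,22,23,24,25,26,27,28,29,30,31): 0⊕1⊕0⊕0⊕1⊕1⊕0⊕1⊕0⊕1⊕1⊕0⊕0⊕1⊕1⊕1 = 1
Syndrome s16…s1 = 11100 → error at position 28.
Flip position 28: 0011111110110110100110101100111 → 0011111110110110100110101101111
Read data bits from positions 3,5,6,7,9,10,11,12,13,14,15,17,18,19,20,21,22,23,24,25,26,27,28,29,30,31: 11111011011100110101101111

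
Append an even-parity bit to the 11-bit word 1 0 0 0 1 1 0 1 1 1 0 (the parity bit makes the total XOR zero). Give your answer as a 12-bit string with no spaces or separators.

XOR of the 11 data bits: 1⊕0⊕0⊕0⊕1⊕1⊕0⊕1⊕1⊕1⊕0 = 0
Parity bit = 0 (so all 12 bits XOR to 0).

100011011100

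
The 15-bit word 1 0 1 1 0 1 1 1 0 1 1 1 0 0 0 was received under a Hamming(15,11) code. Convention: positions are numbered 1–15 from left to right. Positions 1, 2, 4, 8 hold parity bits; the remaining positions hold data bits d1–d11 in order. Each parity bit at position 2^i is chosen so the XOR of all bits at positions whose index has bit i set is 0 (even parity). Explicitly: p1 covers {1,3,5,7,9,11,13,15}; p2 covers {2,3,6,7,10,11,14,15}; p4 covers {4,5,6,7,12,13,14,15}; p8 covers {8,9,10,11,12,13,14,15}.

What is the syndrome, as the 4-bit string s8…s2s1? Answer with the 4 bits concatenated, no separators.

0010

s1 (pos 1,3,5,7,9,11,13,15): 1⊕1⊕0⊕1⊕0⊕1⊕0⊕0 = 0
s2 (pos 2,3,6,7,10,11,14,15): 0⊕1⊕1⊕1⊕1⊕1⊕0⊕0 = 1
s4 (pos 4,5,6,7,12,13,14,15): 1⊕0⊕1⊕1⊕1⊕0⊕0⊕0 = 0
s8 (pos 8,9,10,11,12,13,14,15): 1⊕0⊕1⊕1⊕1⊕0⊕0⊕0 = 0
Syndrome s8…s1 = 0010 → error at position 2.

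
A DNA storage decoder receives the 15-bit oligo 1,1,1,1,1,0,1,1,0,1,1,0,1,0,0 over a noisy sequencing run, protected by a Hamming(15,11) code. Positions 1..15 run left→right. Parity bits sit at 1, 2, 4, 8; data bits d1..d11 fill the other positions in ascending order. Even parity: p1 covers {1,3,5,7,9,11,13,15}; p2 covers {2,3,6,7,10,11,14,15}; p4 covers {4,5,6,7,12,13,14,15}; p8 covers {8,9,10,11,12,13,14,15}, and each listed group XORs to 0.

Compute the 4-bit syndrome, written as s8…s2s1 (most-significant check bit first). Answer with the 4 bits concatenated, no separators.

0010

s1 (pos 1,3,5,7,9,11,13,15): 1⊕1⊕1⊕1⊕0⊕1⊕1⊕0 = 0
s2 (pos 2,3,6,7,10,11,14,15): 1⊕1⊕0⊕1⊕1⊕1⊕0⊕0 = 1
s4 (pos 4,5,6,7,12,13,14,15): 1⊕1⊕0⊕1⊕0⊕1⊕0⊕0 = 0
s8 (pos 8,9,10,11,12,13,14,15): 1⊕0⊕1⊕1⊕0⊕1⊕0⊕0 = 0
Syndrome s8…s1 = 0010 → error at position 2.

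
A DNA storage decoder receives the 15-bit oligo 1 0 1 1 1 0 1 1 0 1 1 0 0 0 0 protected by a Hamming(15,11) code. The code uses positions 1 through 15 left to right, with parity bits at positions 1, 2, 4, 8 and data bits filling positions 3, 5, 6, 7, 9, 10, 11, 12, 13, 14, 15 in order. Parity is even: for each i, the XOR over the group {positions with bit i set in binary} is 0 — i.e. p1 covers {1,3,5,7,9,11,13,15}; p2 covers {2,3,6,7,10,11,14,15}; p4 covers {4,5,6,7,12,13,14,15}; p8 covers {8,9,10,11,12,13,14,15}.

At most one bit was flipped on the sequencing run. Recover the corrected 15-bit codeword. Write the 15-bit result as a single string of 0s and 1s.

s1 (pos 1,3,5,7,9,11,13,15): 1⊕1⊕1⊕1⊕0⊕1⊕0⊕0 = 1
s2 (pos 2,3,6,7,10,11,14,15): 0⊕1⊕0⊕1⊕1⊕1⊕0⊕0 = 0
s4 (pos 4,5,6,7,12,13,14,15): 1⊕1⊕0⊕1⊕0⊕0⊕0⊕0 = 1
s8 (pos 8,9,10,11,12,13,14,15): 1⊕0⊕1⊕1⊕0⊕0⊕0⊕0 = 1
Syndrome s8…s1 = 1101 → error at position 13.
Flip position 13: 101110110110000 → 101110110110100

101110110110100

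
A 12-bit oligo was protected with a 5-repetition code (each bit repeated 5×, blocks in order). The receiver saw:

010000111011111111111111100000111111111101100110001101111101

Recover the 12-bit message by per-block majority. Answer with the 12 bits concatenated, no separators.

Block 1 (01000): 1 one → 0
Block 2 (01110): 3 ones → 1
Block 3 (11111): 5 ones → 1
Block 4 (11111): 5 ones → 1
Block 5 (11111): 5 ones → 1
Block 6 (00000): 0 ones → 0
Block 7 (11111): 5 ones → 1
Block 8 (11111): 5 ones → 1
Block 9 (01100): 2 ones → 0
Block 10 (11000): 2 ones → 0
Block 11 (11011): 4 ones → 1
Block 12 (11101): 4 ones → 1

011110110011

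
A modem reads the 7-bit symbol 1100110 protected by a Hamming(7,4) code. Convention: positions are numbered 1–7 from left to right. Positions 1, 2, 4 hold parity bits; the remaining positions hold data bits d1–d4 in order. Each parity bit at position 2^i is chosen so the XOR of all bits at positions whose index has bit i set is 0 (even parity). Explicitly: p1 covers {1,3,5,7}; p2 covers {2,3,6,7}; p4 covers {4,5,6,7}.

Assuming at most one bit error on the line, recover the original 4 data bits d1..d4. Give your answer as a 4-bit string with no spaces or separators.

0110

s1 (pos 1,3,5,7): 1⊕0⊕1⊕0 = 0
s2 (pos 2,3,6,7): 1⊕0⊕1⊕0 = 0
s4 (pos 4,5,6,7): 0⊕1⊕1⊕0 = 0
Syndrome s4…s1 = 000 → no error.
Read data bits from positions 3,5,6,7: 0110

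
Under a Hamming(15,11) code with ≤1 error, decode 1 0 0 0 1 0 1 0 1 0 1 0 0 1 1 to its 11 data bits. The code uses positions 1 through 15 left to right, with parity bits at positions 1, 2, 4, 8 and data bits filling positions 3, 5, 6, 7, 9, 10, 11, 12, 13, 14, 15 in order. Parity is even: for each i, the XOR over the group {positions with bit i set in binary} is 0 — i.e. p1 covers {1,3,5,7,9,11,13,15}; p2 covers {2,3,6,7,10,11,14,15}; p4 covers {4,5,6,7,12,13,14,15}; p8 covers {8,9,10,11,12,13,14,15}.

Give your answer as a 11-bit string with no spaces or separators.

01011010011

s1 (pos 1,3,5,7,9,11,13,15): 1⊕0⊕1⊕1⊕1⊕1⊕0⊕1 = 0
s2 (pos 2,3,6,7,10,11,14,15): 0⊕0⊕0⊕1⊕0⊕1⊕1⊕1 = 0
s4 (pos 4,5,6,7,12,13,14,15): 0⊕1⊕0⊕1⊕0⊕0⊕1⊕1 = 0
s8 (pos 8,9,10,11,12,13,14,15): 0⊕1⊕0⊕1⊕0⊕0⊕1⊕1 = 0
Syndrome s8…s1 = 0000 → no error.
Read data bits from positions 3,5,6,7,9,10,11,12,13,14,15: 01011010011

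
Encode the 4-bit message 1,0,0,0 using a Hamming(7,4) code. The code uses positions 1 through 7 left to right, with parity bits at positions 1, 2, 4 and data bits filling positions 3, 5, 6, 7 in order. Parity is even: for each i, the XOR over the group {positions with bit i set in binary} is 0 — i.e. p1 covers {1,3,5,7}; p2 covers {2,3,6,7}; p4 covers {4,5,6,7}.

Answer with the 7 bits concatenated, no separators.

1110000

Place data at non-parity positions: p1 p2 1 p4 0 0 0
p1 (pos 1,3,5,7): XOR of data positions = 1⊕0⊕0 = 1
p2 (pos 2,3,6,7): XOR of data positions = 1⊕0⊕0 = 1
p4 (pos 4,5,6,7): XOR of data positions = 0⊕0⊕0 = 0
Codeword: 1110000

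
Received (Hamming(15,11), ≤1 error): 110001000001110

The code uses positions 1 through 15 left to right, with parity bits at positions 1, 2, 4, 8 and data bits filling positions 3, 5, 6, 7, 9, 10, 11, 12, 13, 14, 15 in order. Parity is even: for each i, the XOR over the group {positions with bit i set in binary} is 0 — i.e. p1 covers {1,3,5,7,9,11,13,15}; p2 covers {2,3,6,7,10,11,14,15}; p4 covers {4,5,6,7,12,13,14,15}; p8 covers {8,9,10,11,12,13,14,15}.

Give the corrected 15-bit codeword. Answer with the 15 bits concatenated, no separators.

110001000101110

s1 (pos 1,3,5,7,9,11,13,15): 1⊕0⊕0⊕0⊕0⊕0⊕1⊕0 = 0
s2 (pos 2,3,6,7,10,11,14,15): 1⊕0⊕1⊕0⊕0⊕0⊕1⊕0 = 1
s4 (pos 4,5,6,7,12,13,14,15): 0⊕0⊕1⊕0⊕1⊕1⊕1⊕0 = 0
s8 (pos 8,9,10,11,12,13,14,15): 0⊕0⊕0⊕0⊕1⊕1⊕1⊕0 = 1
Syndrome s8…s1 = 1010 → error at position 10.
Flip position 10: 110001000001110 → 110001000101110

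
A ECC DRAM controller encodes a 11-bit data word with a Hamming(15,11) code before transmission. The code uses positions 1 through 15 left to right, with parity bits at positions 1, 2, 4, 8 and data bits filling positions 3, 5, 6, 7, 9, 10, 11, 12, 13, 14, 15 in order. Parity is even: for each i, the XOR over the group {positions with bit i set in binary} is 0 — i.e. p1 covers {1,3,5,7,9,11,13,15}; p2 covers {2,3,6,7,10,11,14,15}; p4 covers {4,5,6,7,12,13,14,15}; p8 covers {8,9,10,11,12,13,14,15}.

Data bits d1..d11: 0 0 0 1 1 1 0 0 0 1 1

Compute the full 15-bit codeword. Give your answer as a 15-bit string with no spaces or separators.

Place data at non-parity positions: p1 p2 0 p4 0 0 1 p8 1 1 0 0 0 1 1
p1 (pos 1,3,5,7,9,11,13,15): XOR of data positions = 0⊕0⊕1⊕1⊕0⊕0⊕1 = 1
p2 (pos 2,3,6,7,10,11,14,15): XOR of data positions = 0⊕0⊕1⊕1⊕0⊕1⊕1 = 0
p4 (pos 4,5,6,7,12,13,14,15): XOR of data positions = 0⊕0⊕1⊕0⊕0⊕1⊕1 = 1
p8 (pos 8,9,10,11,12,13,14,15): XOR of data positions = 1⊕1⊕0⊕0⊕0⊕1⊕1 = 0
Codeword: 100100101100011

100100101100011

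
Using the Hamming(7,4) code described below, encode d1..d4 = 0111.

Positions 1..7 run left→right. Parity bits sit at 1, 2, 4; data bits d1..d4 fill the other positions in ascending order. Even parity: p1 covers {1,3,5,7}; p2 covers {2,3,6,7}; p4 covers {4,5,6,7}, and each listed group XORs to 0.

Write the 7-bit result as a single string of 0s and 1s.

Place data at non-parity positions: p1 p2 0 p4 1 1 1
p1 (pos 1,3,5,7): XOR of data positions = 0⊕1⊕1 = 0
p2 (pos 2,3,6,7): XOR of data positions = 0⊕1⊕1 = 0
p4 (pos 4,5,6,7): XOR of data positions = 1⊕1⊕1 = 1
Codeword: 0001111

0001111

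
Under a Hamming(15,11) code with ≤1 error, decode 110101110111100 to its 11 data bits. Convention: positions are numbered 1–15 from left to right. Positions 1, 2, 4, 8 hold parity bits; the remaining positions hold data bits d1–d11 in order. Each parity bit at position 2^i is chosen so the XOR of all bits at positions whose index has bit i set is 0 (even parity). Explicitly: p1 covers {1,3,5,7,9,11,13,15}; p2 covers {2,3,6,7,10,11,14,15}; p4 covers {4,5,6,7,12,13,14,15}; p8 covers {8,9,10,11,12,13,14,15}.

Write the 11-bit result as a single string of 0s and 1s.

00110111110

s1 (pos 1,3,5,7,9,11,13,15): 1⊕0⊕0⊕1⊕0⊕1⊕1⊕0 = 0
s2 (pos 2,3,6,7,10,11,14,15): 1⊕0⊕1⊕1⊕1⊕1⊕0⊕0 = 1
s4 (pos 4,5,6,7,12,13,14,15): 1⊕0⊕1⊕1⊕1⊕1⊕0⊕0 = 1
s8 (pos 8,9,10,11,12,13,14,15): 1⊕0⊕1⊕1⊕1⊕1⊕0⊕0 = 1
Syndrome s8…s1 = 1110 → error at position 14.
Flip position 14: 110101110111100 → 110101110111110
Read data bits from positions 3,5,6,7,9,10,11,12,13,14,15: 00110111110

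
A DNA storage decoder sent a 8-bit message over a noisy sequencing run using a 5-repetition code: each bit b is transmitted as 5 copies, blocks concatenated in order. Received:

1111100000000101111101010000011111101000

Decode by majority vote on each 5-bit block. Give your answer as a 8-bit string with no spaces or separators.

10010010

Block 1 (11111): 5 ones → 1
Block 2 (00000): 0 ones → 0
Block 3 (00010): 1 one → 0
Block 4 (11111): 5 ones → 1
Block 5 (01010): 2 ones → 0
Block 6 (00001): 1 one → 0
Block 7 (11111): 5 ones → 1
Block 8 (01000): 1 one → 0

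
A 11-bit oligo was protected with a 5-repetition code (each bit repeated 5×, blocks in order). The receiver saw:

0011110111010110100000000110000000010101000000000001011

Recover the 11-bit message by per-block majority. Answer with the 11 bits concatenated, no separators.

11100001001

Block 1 (00111): 3 ones → 1
Block 2 (10111): 4 ones → 1
Block 3 (01011): 3 ones → 1
Block 4 (01000): 1 one → 0
Block 5 (00000): 0 ones → 0
Block 6 (11000): 2 ones → 0
Block 7 (00000): 0 ones → 0
Block 8 (10101): 3 ones → 1
Block 9 (00000): 0 ones → 0
Block 10 (00000): 0 ones → 0
Block 11 (01011): 3 ones → 1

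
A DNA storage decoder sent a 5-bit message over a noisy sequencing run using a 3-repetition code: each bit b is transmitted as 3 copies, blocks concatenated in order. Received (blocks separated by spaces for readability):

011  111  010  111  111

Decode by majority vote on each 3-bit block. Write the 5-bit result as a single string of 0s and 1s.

Block 1 (011): 2 ones → 1
Block 2 (111): 3 ones → 1
Block 3 (010): 1 one → 0
Block 4 (111): 3 ones → 1
Block 5 (111): 3 ones → 1

11011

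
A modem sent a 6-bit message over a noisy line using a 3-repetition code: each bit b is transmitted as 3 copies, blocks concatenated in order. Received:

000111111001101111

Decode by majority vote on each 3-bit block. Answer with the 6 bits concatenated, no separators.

011011

Block 1 (000): 0 ones → 0
Block 2 (111): 3 ones → 1
Block 3 (111): 3 ones → 1
Block 4 (001): 1 one → 0
Block 5 (101): 2 ones → 1
Block 6 (111): 3 ones → 1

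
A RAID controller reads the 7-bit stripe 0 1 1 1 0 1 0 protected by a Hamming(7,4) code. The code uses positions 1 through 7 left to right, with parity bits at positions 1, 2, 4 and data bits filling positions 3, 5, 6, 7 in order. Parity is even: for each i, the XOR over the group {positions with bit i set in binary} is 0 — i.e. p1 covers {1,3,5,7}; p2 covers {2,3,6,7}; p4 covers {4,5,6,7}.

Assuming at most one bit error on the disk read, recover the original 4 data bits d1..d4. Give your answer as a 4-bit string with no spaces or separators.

s1 (pos 1,3,5,7): 0⊕1⊕0⊕0 = 1
s2 (pos 2,3,6,7): 1⊕1⊕1⊕0 = 1
s4 (pos 4,5,6,7): 1⊕0⊕1⊕0 = 0
Syndrome s4…s1 = 011 → error at position 3.
Flip position 3: 0111010 → 0101010
Read data bits from positions 3,5,6,7: 0010

0010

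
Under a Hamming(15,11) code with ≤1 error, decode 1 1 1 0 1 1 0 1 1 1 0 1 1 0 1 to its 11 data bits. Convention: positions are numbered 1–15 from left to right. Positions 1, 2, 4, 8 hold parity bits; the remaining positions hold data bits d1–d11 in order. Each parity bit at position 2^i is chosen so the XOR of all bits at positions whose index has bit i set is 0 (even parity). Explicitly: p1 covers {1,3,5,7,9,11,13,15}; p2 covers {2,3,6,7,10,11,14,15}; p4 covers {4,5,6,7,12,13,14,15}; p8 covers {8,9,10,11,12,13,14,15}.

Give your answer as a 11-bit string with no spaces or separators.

s1 (pos 1,3,5,7,9,11,13,15): 1⊕1⊕1⊕0⊕1⊕0⊕1⊕1 = 0
s2 (pos 2,3,6,7,10,11,14,15): 1⊕1⊕1⊕0⊕1⊕0⊕0⊕1 = 1
s4 (pos 4,5,6,7,12,13,14,15): 0⊕1⊕1⊕0⊕1⊕1⊕0⊕1 = 1
s8 (pos 8,9,10,11,12,13,14,15): 1⊕1⊕1⊕0⊕1⊕1⊕0⊕1 = 0
Syndrome s8…s1 = 0110 → error at position 6.
Flip position 6: 111011011101101 → 111010011101101
Read data bits from positions 3,5,6,7,9,10,11,12,13,14,15: 11001101101

11001101101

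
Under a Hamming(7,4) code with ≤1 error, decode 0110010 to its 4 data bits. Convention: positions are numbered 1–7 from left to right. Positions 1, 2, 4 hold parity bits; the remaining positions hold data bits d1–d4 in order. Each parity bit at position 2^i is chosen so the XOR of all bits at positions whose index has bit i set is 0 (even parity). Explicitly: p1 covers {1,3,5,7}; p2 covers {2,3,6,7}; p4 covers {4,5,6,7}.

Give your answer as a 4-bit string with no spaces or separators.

s1 (pos 1,3,5,7): 0⊕1⊕0⊕0 = 1
s2 (pos 2,3,6,7): 1⊕1⊕1⊕0 = 1
s4 (pos 4,5,6,7): 0⊕0⊕1⊕0 = 1
Syndrome s4…s1 = 111 → error at position 7.
Flip position 7: 0110010 → 0110011
Read data bits from positions 3,5,6,7: 1011

1011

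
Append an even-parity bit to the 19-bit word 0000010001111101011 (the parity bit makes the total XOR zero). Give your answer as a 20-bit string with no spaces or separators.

00000100011111010111

XOR of the 19 data bits: 0⊕0⊕0⊕0⊕0⊕1⊕0⊕0⊕0⊕1⊕1⊕1⊕1⊕1⊕0⊕1⊕0⊕1⊕1 = 1
Parity bit = 1 (so all 20 bits XOR to 0).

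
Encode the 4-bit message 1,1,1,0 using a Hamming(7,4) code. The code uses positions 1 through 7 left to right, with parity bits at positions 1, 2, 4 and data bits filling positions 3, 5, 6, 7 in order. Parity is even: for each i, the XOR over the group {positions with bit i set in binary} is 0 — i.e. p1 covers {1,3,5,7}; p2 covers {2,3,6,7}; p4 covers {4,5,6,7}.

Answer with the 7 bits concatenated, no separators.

0010110

Place data at non-parity positions: p1 p2 1 p4 1 1 0
p1 (pos 1,3,5,7): XOR of data positions = 1⊕1⊕0 = 0
p2 (pos 2,3,6,7): XOR of data positions = 1⊕1⊕0 = 0
p4 (pos 4,5,6,7): XOR of data positions = 1⊕1⊕0 = 0
Codeword: 0010110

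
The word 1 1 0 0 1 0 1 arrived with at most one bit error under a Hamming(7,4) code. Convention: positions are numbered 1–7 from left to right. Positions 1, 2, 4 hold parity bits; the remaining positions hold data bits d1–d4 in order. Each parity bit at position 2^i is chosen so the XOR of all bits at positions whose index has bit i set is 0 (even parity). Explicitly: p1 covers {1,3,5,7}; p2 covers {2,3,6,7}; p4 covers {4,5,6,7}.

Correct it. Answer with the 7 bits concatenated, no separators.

0100101

s1 (pos 1,3,5,7): 1⊕0⊕1⊕1 = 1
s2 (pos 2,3,6,7): 1⊕0⊕0⊕1 = 0
s4 (pos 4,5,6,7): 0⊕1⊕0⊕1 = 0
Syndrome s4…s1 = 001 → error at position 1.
Flip position 1: 1100101 → 0100101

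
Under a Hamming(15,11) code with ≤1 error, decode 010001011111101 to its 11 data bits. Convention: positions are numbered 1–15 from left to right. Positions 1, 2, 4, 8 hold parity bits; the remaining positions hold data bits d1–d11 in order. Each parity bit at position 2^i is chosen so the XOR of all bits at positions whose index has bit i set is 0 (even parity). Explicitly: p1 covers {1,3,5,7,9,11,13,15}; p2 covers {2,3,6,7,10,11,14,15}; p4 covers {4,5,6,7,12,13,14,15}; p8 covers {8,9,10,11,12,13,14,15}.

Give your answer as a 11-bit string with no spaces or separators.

00101011101

s1 (pos 1,3,5,7,9,11,13,15): 0⊕0⊕0⊕0⊕1⊕1⊕1⊕1 = 0
s2 (pos 2,3,6,7,10,11,14,15): 1⊕0⊕1⊕0⊕1⊕1⊕0⊕1 = 1
s4 (pos 4,5,6,7,12,13,14,15): 0⊕0⊕1⊕0⊕1⊕1⊕0⊕1 = 0
s8 (pos 8,9,10,11,12,13,14,15): 1⊕1⊕1⊕1⊕1⊕1⊕0⊕1 = 1
Syndrome s8…s1 = 1010 → error at position 10.
Flip position 10: 010001011111101 → 010001011011101
Read data bits from positions 3,5,6,7,9,10,11,12,13,14,15: 00101011101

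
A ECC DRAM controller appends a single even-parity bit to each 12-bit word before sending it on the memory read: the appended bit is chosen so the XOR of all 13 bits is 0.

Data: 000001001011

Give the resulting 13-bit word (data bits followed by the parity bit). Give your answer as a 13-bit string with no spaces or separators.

0000010010110

XOR of the 12 data bits: 0⊕0⊕0⊕0⊕0⊕1⊕0⊕0⊕1⊕0⊕1⊕1 = 0
Parity bit = 0 (so all 13 bits XOR to 0).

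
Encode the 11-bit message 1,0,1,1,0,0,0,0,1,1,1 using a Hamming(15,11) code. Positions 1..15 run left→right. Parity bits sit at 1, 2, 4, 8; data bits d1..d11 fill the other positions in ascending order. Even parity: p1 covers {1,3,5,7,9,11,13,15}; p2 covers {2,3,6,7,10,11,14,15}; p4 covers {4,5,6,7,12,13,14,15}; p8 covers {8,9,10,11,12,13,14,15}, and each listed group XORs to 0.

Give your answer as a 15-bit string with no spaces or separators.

011101110000111

Place data at non-parity positions: p1 p2 1 p4 0 1 1 p8 0 0 0 0 1 1 1
p1 (pos 1,3,5,7,9,11,13,15): XOR of data positions = 1⊕0⊕1⊕0⊕0⊕1⊕1 = 0
p2 (pos 2,3,6,7,10,11,14,15): XOR of data positions = 1⊕1⊕1⊕0⊕0⊕1⊕1 = 1
p4 (pos 4,5,6,7,12,13,14,15): XOR of data positions = 0⊕1⊕1⊕0⊕1⊕1⊕1 = 1
p8 (pos 8,9,10,11,12,13,14,15): XOR of data positions = 0⊕0⊕0⊕0⊕1⊕1⊕1 = 1
Codeword: 011101110000111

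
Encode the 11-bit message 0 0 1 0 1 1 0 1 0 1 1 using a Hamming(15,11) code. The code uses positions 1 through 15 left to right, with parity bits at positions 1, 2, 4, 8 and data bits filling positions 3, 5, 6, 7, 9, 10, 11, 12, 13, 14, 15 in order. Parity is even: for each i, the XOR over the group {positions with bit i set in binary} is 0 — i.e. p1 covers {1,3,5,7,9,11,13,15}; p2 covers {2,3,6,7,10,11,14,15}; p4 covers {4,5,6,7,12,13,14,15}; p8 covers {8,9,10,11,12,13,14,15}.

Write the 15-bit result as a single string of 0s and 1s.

000001011101011

Place data at non-parity positions: p1 p2 0 p4 0 1 0 p8 1 1 0 1 0 1 1
p1 (pos 1,3,5,7,9,11,13,15): XOR of data positions = 0⊕0⊕0⊕1⊕0⊕0⊕1 = 0
p2 (pos 2,3,6,7,10,11,14,15): XOR of data positions = 0⊕1⊕0⊕1⊕0⊕1⊕1 = 0
p4 (pos 4,5,6,7,12,13,14,15): XOR of data positions = 0⊕1⊕0⊕1⊕0⊕1⊕1 = 0
p8 (pos 8,9,10,11,12,13,14,15): XOR of data positions = 1⊕1⊕0⊕1⊕0⊕1⊕1 = 1
Codeword: 000001011101011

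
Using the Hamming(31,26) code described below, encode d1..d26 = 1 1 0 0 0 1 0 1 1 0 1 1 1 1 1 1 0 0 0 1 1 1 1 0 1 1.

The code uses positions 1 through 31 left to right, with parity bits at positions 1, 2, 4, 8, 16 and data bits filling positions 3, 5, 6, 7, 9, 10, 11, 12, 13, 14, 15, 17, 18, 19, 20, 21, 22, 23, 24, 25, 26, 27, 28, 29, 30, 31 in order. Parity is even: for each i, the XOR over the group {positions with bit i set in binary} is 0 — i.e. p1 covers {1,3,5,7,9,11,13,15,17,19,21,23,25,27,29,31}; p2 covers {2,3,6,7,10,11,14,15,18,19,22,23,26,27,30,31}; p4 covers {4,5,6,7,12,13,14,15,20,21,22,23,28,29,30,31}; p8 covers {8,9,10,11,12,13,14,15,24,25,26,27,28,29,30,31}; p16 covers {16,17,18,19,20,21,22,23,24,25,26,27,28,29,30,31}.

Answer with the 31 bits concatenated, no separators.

0111100001011011111110001111011

Place data at non-parity positions: p1 p2 1 p4 1 0 0 p8 0 1 0 1 1 0 1 p16 1 1 1 1 1 0 0 0 1 1 1 1 0 1 1
p1 (pos 1,3,5,7,9,11,13,15,17,19,21,23,25,27,29,31): XOR of data positions = 1⊕1⊕0⊕0⊕0⊕1⊕1⊕1⊕1⊕1⊕0⊕1⊕1⊕0⊕1 = 0
p2 (pos 2,3,6,7,10,11,14,15,18,19,22,23,26,27,30,31): XOR of data positions = 1⊕0⊕0⊕1⊕0⊕0⊕1⊕1⊕1⊕0⊕0⊕1⊕1⊕1⊕1 = 1
p4 (pos 4,5,6,7,12,13,14,15,20,21,22,23,28,29,30,31): XOR of data positions = 1⊕0⊕0⊕1⊕1⊕0⊕1⊕1⊕1⊕0⊕0⊕1⊕0⊕1⊕1 = 1
p8 (pos 8,9,10,11,12,13,14,15,24,25,26,27,28,29,30,31): XOR of data positions = 0⊕1⊕0⊕1⊕1⊕0⊕1⊕0⊕1⊕1⊕1⊕1⊕0⊕1⊕1 = 0
p16 (pos 16,17,18,19,20,21,22,23,24,25,26,27,28,29,30,31): XOR of data positions = 1⊕1⊕1⊕1⊕1⊕0⊕0⊕0⊕1⊕1⊕1⊕1⊕0⊕1⊕1 = 1
Codeword: 0111100001011011111110001111011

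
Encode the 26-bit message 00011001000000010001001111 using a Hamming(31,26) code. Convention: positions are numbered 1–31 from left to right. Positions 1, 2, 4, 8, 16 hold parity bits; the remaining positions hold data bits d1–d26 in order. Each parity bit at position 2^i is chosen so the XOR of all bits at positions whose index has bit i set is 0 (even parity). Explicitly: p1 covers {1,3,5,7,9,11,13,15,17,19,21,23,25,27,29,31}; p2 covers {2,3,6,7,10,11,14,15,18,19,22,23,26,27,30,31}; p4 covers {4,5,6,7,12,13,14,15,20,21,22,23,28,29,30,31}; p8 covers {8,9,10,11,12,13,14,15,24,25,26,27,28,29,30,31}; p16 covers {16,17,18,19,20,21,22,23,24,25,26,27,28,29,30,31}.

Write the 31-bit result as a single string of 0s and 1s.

0101001110010000000010001001111

Place data at non-parity positions: p1 p2 0 p4 0 0 1 p8 1 0 0 1 0 0 0 p16 0 0 0 0 1 0 0 0 1 0 0 1 1 1 1
p1 (pos 1,3,5,7,9,11,13,15,17,19,21,23,25,27,29,31): XOR of data positions = 0⊕0⊕1⊕1⊕0⊕0⊕0⊕0⊕0⊕1⊕0⊕1⊕0⊕1⊕1 = 0
p2 (pos 2,3,6,7,10,11,14,15,18,19,22,23,26,27,30,31): XOR of data positions = 0⊕0⊕1⊕0⊕0⊕0⊕0⊕0⊕0⊕0⊕0⊕0⊕0⊕1⊕1 = 1
p4 (pos 4,5,6,7,12,13,14,15,20,21,22,23,28,29,30,31): XOR of data positions = 0⊕0⊕1⊕1⊕0⊕0⊕0⊕0⊕1⊕0⊕0⊕1⊕1⊕1⊕1 = 1
p8 (pos 8,9,10,11,12,13,14,15,24,25,26,27,28,29,30,31): XOR of data positions = 1⊕0⊕0⊕1⊕0⊕0⊕0⊕0⊕1⊕0⊕0⊕1⊕1⊕1⊕1 = 1
p16 (pos 16,17,18,19,20,21,22,23,24,25,26,27,28,29,30,31): XOR of data positions = 0⊕0⊕0⊕0⊕1⊕0⊕0⊕0⊕1⊕0⊕0⊕1⊕1⊕1⊕1 = 0
Codeword: 0101001110010000000010001001111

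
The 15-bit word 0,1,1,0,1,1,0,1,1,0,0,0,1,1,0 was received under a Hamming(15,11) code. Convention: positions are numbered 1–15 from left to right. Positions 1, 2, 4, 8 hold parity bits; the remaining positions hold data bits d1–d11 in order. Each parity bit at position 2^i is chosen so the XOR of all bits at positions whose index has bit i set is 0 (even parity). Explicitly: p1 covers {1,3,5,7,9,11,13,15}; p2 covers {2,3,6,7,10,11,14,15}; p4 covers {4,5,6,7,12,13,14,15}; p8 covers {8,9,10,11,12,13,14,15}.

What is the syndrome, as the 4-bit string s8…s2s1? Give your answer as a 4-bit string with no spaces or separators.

s1 (pos 1,3,5,7,9,11,13,15): 0⊕1⊕1⊕0⊕1⊕0⊕1⊕0 = 0
s2 (pos 2,3,6,7,10,11,14,15): 1⊕1⊕1⊕0⊕0⊕0⊕1⊕0 = 0
s4 (pos 4,5,6,7,12,13,14,15): 0⊕1⊕1⊕0⊕0⊕1⊕1⊕0 = 0
s8 (pos 8,9,10,11,12,13,14,15): 1⊕1⊕0⊕0⊕0⊕1⊕1⊕0 = 0
Syndrome s8…s1 = 0000 → no error.

0000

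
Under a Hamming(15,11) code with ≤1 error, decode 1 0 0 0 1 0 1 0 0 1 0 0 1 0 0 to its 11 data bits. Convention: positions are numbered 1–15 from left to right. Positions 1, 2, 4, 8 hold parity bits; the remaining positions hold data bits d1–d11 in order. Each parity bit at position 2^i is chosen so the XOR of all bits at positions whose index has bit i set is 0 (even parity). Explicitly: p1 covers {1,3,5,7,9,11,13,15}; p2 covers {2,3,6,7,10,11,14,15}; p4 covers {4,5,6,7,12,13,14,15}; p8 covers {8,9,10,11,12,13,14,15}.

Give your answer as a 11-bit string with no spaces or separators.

01010100100

s1 (pos 1,3,5,7,9,11,13,15): 1⊕0⊕1⊕1⊕0⊕0⊕1⊕0 = 0
s2 (pos 2,3,6,7,10,11,14,15): 0⊕0⊕0⊕1⊕1⊕0⊕0⊕0 = 0
s4 (pos 4,5,6,7,12,13,14,15): 0⊕1⊕0⊕1⊕0⊕1⊕0⊕0 = 1
s8 (pos 8,9,10,11,12,13,14,15): 0⊕0⊕1⊕0⊕0⊕1⊕0⊕0 = 0
Syndrome s8…s1 = 0100 → error at position 4.
Flip position 4: 100010100100100 → 100110100100100
Read data bits from positions 3,5,6,7,9,10,11,12,13,14,15: 01010100100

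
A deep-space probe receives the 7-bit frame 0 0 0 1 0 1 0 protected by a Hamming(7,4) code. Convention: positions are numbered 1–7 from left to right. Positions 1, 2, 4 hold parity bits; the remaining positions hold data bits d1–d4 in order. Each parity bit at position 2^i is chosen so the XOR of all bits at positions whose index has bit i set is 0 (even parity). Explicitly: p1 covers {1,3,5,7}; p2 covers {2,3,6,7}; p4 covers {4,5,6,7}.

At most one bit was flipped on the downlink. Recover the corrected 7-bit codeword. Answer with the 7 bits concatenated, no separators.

0101010

s1 (pos 1,3,5,7): 0⊕0⊕0⊕0 = 0
s2 (pos 2,3,6,7): 0⊕0⊕1⊕0 = 1
s4 (pos 4,5,6,7): 1⊕0⊕1⊕0 = 0
Syndrome s4…s1 = 010 → error at position 2.
Flip position 2: 0001010 → 0101010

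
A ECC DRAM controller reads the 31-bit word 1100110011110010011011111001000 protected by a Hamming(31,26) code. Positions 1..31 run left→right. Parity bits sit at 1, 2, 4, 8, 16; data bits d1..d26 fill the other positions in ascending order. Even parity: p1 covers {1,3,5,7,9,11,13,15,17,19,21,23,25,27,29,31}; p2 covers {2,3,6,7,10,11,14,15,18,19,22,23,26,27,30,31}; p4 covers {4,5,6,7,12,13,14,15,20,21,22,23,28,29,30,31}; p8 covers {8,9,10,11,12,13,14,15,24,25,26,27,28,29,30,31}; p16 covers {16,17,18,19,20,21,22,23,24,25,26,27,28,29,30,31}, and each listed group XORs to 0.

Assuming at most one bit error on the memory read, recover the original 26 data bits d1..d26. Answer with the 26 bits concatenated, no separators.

11101111001011011111001000

s1 (pos 1,3,5,7,9,11,13,15,17,19,21,23,25,27,29,31): 1⊕0⊕1⊕0⊕1⊕1⊕0⊕1⊕0⊕1⊕1⊕1⊕1⊕0⊕0⊕0 = 1
s2 (pos 2,3,6,7,10,11,14,15,18,19,22,23,26,27,30,31): 1⊕0⊕1⊕0⊕1⊕1⊕0⊕1⊕1⊕1⊕1⊕1⊕0⊕0⊕0⊕0 = 1
s4 (pos 4,5,6,7,12,13,14,15,20,21,22,23,28,29,30,31): 0⊕1⊕1⊕0⊕1⊕0⊕0⊕1⊕0⊕1⊕1⊕1⊕1⊕0⊕0⊕0 = 0
s8 (pos 8,9,10,11,12,13,14,15,24,25,26,27,28,29,30,31): 0⊕1⊕1⊕1⊕1⊕0⊕0⊕1⊕1⊕1⊕0⊕0⊕1⊕0⊕0⊕0 = 0
s16 (pos 16,17,18,19,20,21,22,23,24,25,26,27,28,29,30,31): 0⊕0⊕1⊕1⊕0⊕1⊕1⊕1⊕1⊕1⊕0⊕0⊕1⊕0⊕0⊕0 = 0
Syndrome s16…s1 = 00011 → error at position 3.
Flip position 3: 1100110011110010011011111001000 → 1110110011110010011011111001000
Read data bits from positions 3,5,6,7,9,10,11,12,13,14,15,17,18,19,20,21,22,23,24,25,26,27,28,29,30,31: 11101111001011011111001000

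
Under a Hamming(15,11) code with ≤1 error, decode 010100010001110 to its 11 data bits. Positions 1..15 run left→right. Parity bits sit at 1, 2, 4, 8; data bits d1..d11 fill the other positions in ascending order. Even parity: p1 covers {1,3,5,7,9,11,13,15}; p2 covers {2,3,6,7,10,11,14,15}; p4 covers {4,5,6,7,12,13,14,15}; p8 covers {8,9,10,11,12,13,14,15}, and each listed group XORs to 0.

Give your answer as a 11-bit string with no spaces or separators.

00000001110

s1 (pos 1,3,5,7,9,11,13,15): 0⊕0⊕0⊕0⊕0⊕0⊕1⊕0 = 1
s2 (pos 2,3,6,7,10,11,14,15): 1⊕0⊕0⊕0⊕0⊕0⊕1⊕0 = 0
s4 (pos 4,5,6,7,12,13,14,15): 1⊕0⊕0⊕0⊕1⊕1⊕1⊕0 = 0
s8 (pos 8,9,10,11,12,13,14,15): 1⊕0⊕0⊕0⊕1⊕1⊕1⊕0 = 0
Syndrome s8…s1 = 0001 → error at position 1.
Flip position 1: 010100010001110 → 110100010001110
Read data bits from positions 3,5,6,7,9,10,11,12,13,14,15: 00000001110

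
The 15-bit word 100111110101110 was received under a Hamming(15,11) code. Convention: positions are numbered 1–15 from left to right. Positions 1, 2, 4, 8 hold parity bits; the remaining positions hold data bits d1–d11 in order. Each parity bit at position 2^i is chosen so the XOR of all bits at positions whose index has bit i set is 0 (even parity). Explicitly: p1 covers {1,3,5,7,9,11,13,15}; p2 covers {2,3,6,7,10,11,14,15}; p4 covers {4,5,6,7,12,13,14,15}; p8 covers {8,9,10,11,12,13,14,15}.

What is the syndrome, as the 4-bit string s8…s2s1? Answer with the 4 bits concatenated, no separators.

s1 (pos 1,3,5,7,9,11,13,15): 1⊕0⊕1⊕1⊕0⊕0⊕1⊕0 = 0
s2 (pos 2,3,6,7,10,11,14,15): 0⊕0⊕1⊕1⊕1⊕0⊕1⊕0 = 0
s4 (pos 4,5,6,7,12,13,14,15): 1⊕1⊕1⊕1⊕1⊕1⊕1⊕0 = 1
s8 (pos 8,9,10,11,12,13,14,15): 1⊕0⊕1⊕0⊕1⊕1⊕1⊕0 = 1
Syndrome s8…s1 = 1100 → error at position 12.

1100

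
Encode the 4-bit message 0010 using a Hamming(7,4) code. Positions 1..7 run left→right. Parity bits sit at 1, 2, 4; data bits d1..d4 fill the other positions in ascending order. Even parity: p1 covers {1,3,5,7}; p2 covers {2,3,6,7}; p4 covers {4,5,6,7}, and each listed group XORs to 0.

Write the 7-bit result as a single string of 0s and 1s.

0101010

Place data at non-parity positions: p1 p2 0 p4 0 1 0
p1 (pos 1,3,5,7): XOR of data positions = 0⊕0⊕0 = 0
p2 (pos 2,3,6,7): XOR of data positions = 0⊕1⊕0 = 1
p4 (pos 4,5,6,7): XOR of data positions = 0⊕1⊕0 = 1
Codeword: 0101010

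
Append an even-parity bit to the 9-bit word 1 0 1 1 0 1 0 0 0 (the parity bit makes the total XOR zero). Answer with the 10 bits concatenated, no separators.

1011010000

XOR of the 9 data bits: 1⊕0⊕1⊕1⊕0⊕1⊕0⊕0⊕0 = 0
Parity bit = 0 (so all 10 bits XOR to 0).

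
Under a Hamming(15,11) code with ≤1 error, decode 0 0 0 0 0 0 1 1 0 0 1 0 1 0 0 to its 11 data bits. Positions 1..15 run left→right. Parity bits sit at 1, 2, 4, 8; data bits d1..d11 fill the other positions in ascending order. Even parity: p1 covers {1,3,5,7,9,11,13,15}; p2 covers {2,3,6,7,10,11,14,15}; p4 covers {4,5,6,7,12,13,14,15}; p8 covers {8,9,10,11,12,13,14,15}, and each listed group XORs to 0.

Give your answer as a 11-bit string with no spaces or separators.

s1 (pos 1,3,5,7,9,11,13,15): 0⊕0⊕0⊕1⊕0⊕1⊕1⊕0 = 1
s2 (pos 2,3,6,7,10,11,14,15): 0⊕0⊕0⊕1⊕0⊕1⊕0⊕0 = 0
s4 (pos 4,5,6,7,12,13,14,15): 0⊕0⊕0⊕1⊕0⊕1⊕0⊕0 = 0
s8 (pos 8,9,10,11,12,13,14,15): 1⊕0⊕0⊕1⊕0⊕1⊕0⊕0 = 1
Syndrome s8…s1 = 1001 → error at position 9.
Flip position 9: 000000110010100 → 000000111010100
Read data bits from positions 3,5,6,7,9,10,11,12,13,14,15: 00011010100

00011010100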